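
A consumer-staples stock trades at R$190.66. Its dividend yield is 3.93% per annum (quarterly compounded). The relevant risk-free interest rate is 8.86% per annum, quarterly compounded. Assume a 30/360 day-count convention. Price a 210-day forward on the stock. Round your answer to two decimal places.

F = S · (1+r/4)^(4T) / (1+q/4)^(4T)
= 190.66 × 1.052448 / 1.023075 = 190.66 × 1.028711
F = R$196.13

R$196.13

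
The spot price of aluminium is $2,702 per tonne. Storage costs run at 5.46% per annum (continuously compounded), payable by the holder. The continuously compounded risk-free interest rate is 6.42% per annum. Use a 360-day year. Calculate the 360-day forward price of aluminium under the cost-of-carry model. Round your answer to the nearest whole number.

$3,043 per tonne

Net carry = r + u − y = 0.0642 + 0.0546 − 0.0000 = 0.1188
F = S·e^((r+u−y)T) = 2702 · e^(0.1188 × 360/360) = 2702 · e^0.118800
= 2702 × 1.126145 = $3,043 per tonne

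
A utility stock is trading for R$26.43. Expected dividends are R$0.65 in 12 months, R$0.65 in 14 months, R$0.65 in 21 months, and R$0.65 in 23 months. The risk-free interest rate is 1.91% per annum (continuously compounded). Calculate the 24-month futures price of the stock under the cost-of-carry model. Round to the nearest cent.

PV(dividends) I = 0.65·e^(−0.0191·12/12) + 0.65·e^(−0.0191·14/12) + 0.65·e^(−0.0191·21/12) + 0.65·e^(−0.0191·23/12)
I = 0.6377 + 0.6357 + 0.6286 + 0.6266 = 2.5286
F = (S − I)·e^(rT) = (26.43 − 2.5286) · e^(0.0191·24/12)
= 23.9014 · e^0.038200 = 23.9014 × 1.038939 = R$24.83

R$24.83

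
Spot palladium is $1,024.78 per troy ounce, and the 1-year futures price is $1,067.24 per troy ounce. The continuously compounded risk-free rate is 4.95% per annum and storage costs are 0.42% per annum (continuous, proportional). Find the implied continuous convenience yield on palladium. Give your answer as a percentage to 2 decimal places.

F = S·e^((r+u−y)T) ⇒ (r+u−y) = ln(F/S)/T
ln(1067.24/1024.78) = 0.040598; /T ⇒ 0.040598
y = r + u − ln(F/S)/T = 0.0495 + 0.0042 − 0.040598 = 0.013102
y = 1.31%

1.31%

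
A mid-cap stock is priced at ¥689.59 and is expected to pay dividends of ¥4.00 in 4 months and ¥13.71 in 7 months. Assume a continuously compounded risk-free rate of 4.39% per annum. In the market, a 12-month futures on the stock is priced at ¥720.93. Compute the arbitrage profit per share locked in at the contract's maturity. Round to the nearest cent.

PV(dividends) I = 4.00·e^(−0.0439·4/12) + 13.71·e^(−0.0439·7/12) = 17.3053
Fair futures F* = (S − I)·e^(rT) = (689.59 − 17.3053)·e^0.043900 = 672.2847 × 1.044878 = 702.4555
Market ¥720.93 > fair 702.4555: forward overpriced → cash-and-carry (borrow at r, buy the stock and collect the dividends, short the forward).
Profit at T = |F_mkt − F*| = |720.93 − 702.4555| = ¥18.47 per share

¥18.47 per share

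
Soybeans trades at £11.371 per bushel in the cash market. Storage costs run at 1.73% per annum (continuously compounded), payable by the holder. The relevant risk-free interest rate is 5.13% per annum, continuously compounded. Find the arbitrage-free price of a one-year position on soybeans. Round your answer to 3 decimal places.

Net carry = r + u − y = 0.0513 + 0.0173 − 0.0000 = 0.0686
F = S·e^((r+u−y)T) = 11.371 · e^(0.0686 × 12/12) = 11.371 · e^0.068600
= 11.371 × 1.071008 = £12.178 per bushel

£12.178 per bushel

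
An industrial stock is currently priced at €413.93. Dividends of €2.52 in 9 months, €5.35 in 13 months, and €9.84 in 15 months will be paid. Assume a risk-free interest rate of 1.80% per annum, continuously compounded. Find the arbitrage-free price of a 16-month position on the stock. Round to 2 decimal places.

PV(dividends) I = 2.52·e^(−0.0180·9/12) + 5.35·e^(−0.0180·13/12) + 9.84·e^(−0.0180·15/12)
I = 2.4862 + 5.2467 + 9.6211 = 17.3540
F = (S − I)·e^(rT) = (413.93 − 17.3540) · e^(0.0180·16/12)
= 396.5760 · e^0.024000 = 396.5760 × 1.024290 = €406.21

€406.21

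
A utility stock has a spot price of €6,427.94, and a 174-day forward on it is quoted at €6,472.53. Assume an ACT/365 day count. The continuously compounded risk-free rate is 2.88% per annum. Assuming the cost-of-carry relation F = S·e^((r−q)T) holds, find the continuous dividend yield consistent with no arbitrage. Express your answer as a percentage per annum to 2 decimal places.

1.43%

From F = S·e^((r−q)T): (r − q) = ln(F/S)/T
ln(6472.53/6427.94) = ln(1.006937) = 0.006913
(r − q) = 0.006913 / (174/365) = 0.014501
q = r − ln(F/S)/T = 0.0288 − 0.014501 = 0.014299
q = 1.43%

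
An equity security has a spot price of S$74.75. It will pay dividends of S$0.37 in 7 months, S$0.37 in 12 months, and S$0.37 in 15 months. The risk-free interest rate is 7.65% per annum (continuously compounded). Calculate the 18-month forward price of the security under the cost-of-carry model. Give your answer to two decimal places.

PV(dividends) I = 0.37·e^(−0.0765·7/12) + 0.37·e^(−0.0765·12/12) + 0.37·e^(−0.0765·15/12)
I = 0.3539 + 0.3428 + 0.3363 = 1.0330
F = (S − I)·e^(rT) = (74.75 − 1.0330) · e^(0.0765·18/12)
= 73.7170 · e^0.114750 = 73.7170 × 1.121593 = S$82.68

S$82.68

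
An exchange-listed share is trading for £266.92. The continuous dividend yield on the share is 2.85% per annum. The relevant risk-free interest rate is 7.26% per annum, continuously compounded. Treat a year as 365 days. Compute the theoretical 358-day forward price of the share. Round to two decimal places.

£278.72

F = S·e^((r − q)T) = 266.92 · e^((0.0726 − 0.0285) × 358/365)
= 266.92 · e^0.043254 = 266.92 × 1.044203
F = £278.72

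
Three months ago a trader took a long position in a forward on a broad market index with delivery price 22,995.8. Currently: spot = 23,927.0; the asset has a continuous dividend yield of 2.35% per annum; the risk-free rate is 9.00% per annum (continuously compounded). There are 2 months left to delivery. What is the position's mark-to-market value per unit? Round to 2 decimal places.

1180.03

Current fair forward for the remaining 2 months: F = S·e^((r − q)·T), (r − q) = 0.0900 − 0.0235 = 0.0665
F = 23927.0 · e^(0.0665 × 2/12) = 23927.0 × 1.01114498 = 24193.6659
Value of long forward = (F − K)·e^(−rT) = (24193.6659 − 22995.8) · e^(−0.0900·2/12)
= 1197.8659 × 0.98511194 = 1180.03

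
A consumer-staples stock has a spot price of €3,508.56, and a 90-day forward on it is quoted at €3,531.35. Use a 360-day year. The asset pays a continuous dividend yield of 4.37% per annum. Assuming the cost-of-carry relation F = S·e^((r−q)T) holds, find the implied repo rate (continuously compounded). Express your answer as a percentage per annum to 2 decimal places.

From F = S·e^((r−q)T): (r − q) = ln(F/S)/T
ln(3531.35/3508.56) = ln(1.006496) = 0.006475
(r − q) = 0.006475 / (90/360) = 0.025900
r = ln(F/S)/T + q = 0.025900 + 0.0437 = 0.069600
r = 6.96%

6.96%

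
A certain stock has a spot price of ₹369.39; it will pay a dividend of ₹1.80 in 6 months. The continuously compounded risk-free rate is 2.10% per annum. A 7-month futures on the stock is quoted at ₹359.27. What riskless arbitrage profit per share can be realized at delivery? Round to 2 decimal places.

₹12.87 per share

PV(dividends) I = 1.80·e^(−0.0210·6/12) = 1.7812
Fair futures F* = (S − I)·e^(rT) = (369.39 − 1.7812)·e^0.012250 = 367.6088 × 1.012325 = 372.1396
Market ₹359.27 < fair 372.1396: forward underpriced → reverse cash-and-carry (short the stock, invest proceeds at r, pay the dividends, go long the forward).
Profit at T = |F_mkt − F*| = |359.27 − 372.1396| = ₹12.87 per share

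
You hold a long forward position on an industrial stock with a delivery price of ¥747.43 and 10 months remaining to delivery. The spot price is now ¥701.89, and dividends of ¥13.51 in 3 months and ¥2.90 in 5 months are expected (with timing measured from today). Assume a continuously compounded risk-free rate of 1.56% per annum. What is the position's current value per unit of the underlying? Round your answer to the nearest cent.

-¥52.22

PV(remaining dividends) I = 13.51·e^(−0.0156·3/12) + 2.90·e^(−0.0156·5/12) = 16.3386
Current forward F = (S − I)·e^(rT) = (701.89 − 16.3386)·e^(0.0156·10/12) = 685.5514 × 1.013085 = 694.5218
Value (long) = (F − K)·e^(−rT) = (694.5218 − 747.43) × 0.987084 = -52.2248
Value = -¥52.22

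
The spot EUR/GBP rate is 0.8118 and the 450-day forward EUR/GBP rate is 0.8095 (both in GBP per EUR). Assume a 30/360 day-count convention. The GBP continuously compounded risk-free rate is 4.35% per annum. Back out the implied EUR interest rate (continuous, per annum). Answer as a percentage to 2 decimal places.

F = S·e^((r_GBP − r_EUR)T) ⇒ r_EUR = r_GBP − ln(F/S)/T
ln(0.8095/0.8118) = -0.002837; /(450/360) = -0.002270
r_EUR = 0.0435 + 0.002270 = 0.045770
r_EUR = 4.58%

4.58%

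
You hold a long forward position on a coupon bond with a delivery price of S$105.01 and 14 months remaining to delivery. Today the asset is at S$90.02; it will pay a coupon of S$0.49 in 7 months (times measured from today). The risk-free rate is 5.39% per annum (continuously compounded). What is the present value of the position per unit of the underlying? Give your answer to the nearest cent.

-S$9.06

PV(remaining coupons) I = 0.49·e^(−0.0539·7/12) = 0.4748
Current forward F = (S − I)·e^(rT) = (90.02 − 0.4748)·e^(0.0539·14/12) = 89.5452 × 1.064903 = 95.3570
Value (long) = (F − K)·e^(−rT) = (95.3570 − 105.01) × 0.939053 = -9.0647
Value = -S$9.06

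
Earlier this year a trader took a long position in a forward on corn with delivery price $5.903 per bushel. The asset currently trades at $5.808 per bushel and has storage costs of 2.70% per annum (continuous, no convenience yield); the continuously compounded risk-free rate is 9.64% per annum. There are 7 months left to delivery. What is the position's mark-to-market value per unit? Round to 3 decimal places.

$0.320 per bushel

Current fair forward for the remaining 7 months: F = S·e^((r + u)·T), (r + u) = 0.0964 + 0.0270 = 0.1234
F = 5.808 · e^(0.1234 × 7/12) = 5.808 × 1.074637 = 6.2415
Value of long forward = (F − K)·e^(−rT) = (6.2415 − 5.903) · e^(−0.0964·7/12)
= 0.3385 × 0.945319 = 0.320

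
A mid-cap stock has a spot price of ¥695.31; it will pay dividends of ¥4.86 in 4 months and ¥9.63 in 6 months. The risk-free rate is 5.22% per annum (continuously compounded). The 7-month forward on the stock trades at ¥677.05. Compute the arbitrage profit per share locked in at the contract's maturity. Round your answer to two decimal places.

PV(dividends) I = 4.86·e^(−0.0522·4/12) + 9.63·e^(−0.0522·6/12) = 14.1581
Fair forward F* = (S − I)·e^(rT) = (695.31 − 14.1581)·e^0.030450 = 681.1519 × 1.030918 = 702.2118
Market ¥677.05 < fair 702.2118: forward underpriced → reverse cash-and-carry (short the stock, invest proceeds at r, pay the dividends, go long the forward).
Profit at T = |F_mkt − F*| = |677.05 − 702.2118| = ¥25.16 per share

¥25.16 per share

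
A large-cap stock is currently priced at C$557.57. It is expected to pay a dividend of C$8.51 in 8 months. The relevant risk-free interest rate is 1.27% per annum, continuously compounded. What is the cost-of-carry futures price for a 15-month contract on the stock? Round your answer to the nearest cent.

PV(dividends) I = 8.51·e^(−0.0127·8/12)
I = 8.4383
F = (S − I)·e^(rT) = (557.57 − 8.4383) · e^(0.0127·15/12)
= 549.1317 · e^0.015875 = 549.1317 × 1.016002 = C$557.92

C$557.92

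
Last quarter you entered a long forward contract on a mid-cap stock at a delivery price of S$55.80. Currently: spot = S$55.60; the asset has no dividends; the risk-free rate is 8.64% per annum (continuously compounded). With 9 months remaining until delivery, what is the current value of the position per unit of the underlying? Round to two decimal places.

Current fair forward for the remaining 9 months: F = S·e^(r·T), r = 0.0864
F = 55.60 · e^(0.0864 × 9/12) = 55.60 × 1.066946 = 59.3222
Value of long forward = (F − K)·e^(−rT) = (59.3222 − 55.80) · e^(−0.0864·9/12)
= 3.5222 × 0.937255 = 3.30

S$3.30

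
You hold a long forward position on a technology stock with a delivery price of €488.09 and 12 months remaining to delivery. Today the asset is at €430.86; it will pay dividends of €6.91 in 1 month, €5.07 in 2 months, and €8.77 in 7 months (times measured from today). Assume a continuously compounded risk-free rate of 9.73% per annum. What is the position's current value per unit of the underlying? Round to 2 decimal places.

PV(remaining dividends) I = 6.91·e^(−0.0973·1/12) + 5.07·e^(−0.0973·2/12) + 8.77·e^(−0.0973·7/12) = 20.1287
Current forward F = (S − I)·e^(rT) = (430.86 − 20.1287)·e^(0.0973·12/12) = 410.7313 × 1.102191 = 452.7043
Value (long) = (F − K)·e^(−rT) = (452.7043 − 488.09) × 0.907284 = -32.1049
Value = -€32.10

-€32.10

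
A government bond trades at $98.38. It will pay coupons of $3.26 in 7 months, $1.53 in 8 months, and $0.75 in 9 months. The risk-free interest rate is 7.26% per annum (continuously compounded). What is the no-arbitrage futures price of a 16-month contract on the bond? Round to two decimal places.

$102.55

PV(coupons) I = 3.26·e^(−0.0726·7/12) + 1.53·e^(−0.0726·8/12) + 0.75·e^(−0.0726·9/12)
I = 3.1248 + 1.4577 + 0.7103 = 5.2928
F = (S − I)·e^(rT) = (98.38 − 5.2928) · e^(0.0726·16/12)
= 93.0872 · e^0.096800 = 93.0872 × 1.101640 = $102.55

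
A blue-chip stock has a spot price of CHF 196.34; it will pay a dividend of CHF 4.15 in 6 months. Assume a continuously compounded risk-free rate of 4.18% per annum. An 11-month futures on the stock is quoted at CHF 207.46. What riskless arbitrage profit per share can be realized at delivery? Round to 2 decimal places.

PV(dividends) I = 4.15·e^(−0.0418·6/12) = 4.0642
Fair futures F* = (S − I)·e^(rT) = (196.34 − 4.0642)·e^0.038317 = 192.2758 × 1.039061 = 199.7863
Market CHF 207.46 > fair 199.7863: forward overpriced → cash-and-carry (borrow at r, buy the stock and collect the dividends, short the forward).
Profit at T = |F_mkt − F*| = |207.46 − 199.7863| = CHF 7.67 per share

CHF 7.67 per share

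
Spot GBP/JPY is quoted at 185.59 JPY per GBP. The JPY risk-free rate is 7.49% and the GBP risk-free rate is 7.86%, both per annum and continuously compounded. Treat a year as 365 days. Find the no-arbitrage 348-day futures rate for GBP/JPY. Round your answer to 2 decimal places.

184.94

F = S·e^((r_JPY − r_GBP)T) = 185.59 · e^((0.0749 − 0.0786) × 348/365)
= 185.59 · e^-0.003528 = 185.59 × 0.996478
F = 184.94 JPY per GBP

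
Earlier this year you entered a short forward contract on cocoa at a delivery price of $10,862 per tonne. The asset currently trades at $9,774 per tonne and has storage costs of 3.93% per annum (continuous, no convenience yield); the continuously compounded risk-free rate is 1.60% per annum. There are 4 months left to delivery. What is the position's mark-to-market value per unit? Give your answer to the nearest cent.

$901.34 per tonne

Current fair forward for the remaining 4 months: F = S·e^((r + u)·T), (r + u) = 0.0160 + 0.0393 = 0.0553
F = 9774 · e^(0.0553 × 4/12) = 9774 × 1.01860428 = 9955.8382
Value of long forward = (F − K)·e^(−rT) = (9955.8382 − 10862) · e^(−0.0160·4/12)
= -906.1618 × 0.99468086 = -901.34
Short position value = −(long value) = $901.34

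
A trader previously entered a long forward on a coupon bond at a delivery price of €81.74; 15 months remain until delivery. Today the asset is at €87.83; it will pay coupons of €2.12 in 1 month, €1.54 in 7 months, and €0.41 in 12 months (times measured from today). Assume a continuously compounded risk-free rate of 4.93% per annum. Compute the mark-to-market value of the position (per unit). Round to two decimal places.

€6.98

PV(remaining coupons) I = 2.12·e^(−0.0493·1/12) + 1.54·e^(−0.0493·7/12) + 0.41·e^(−0.0493·12/12) = 3.9979
Current forward F = (S − I)·e^(rT) = (87.83 − 3.9979)·e^(0.0493·15/12) = 83.8321 × 1.063563 = 89.1607
Value (long) = (F − K)·e^(−rT) = (89.1607 − 81.74) × 0.940235 = 6.9772
Value = €6.98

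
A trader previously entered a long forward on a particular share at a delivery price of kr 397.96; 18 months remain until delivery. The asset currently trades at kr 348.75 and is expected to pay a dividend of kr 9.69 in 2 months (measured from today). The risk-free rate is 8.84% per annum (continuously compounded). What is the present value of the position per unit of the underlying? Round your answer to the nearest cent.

-kr 9.34

PV(remaining dividends) I = 9.69·e^(−0.0884·2/12) = 9.5483
Current forward F = (S − I)·e^(rT) = (348.75 − 9.5483)·e^(0.0884·18/12) = 339.2017 × 1.141793 = 387.2981
Value (long) = (F − K)·e^(−rT) = (387.2981 − 397.96) × 0.875815 = -9.3379
Value = -kr 9.34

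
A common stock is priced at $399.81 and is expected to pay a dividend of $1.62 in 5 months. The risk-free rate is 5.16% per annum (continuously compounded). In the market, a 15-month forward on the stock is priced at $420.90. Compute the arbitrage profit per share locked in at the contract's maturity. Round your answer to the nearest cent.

$3.86 per share

PV(dividends) I = 1.62·e^(−0.0516·5/12) = 1.5855
Fair forward F* = (S − I)·e^(rT) = (399.81 − 1.5855)·e^0.064500 = 398.2245 × 1.066626 = 424.7566
Market $420.90 < fair 424.7566: forward underpriced → reverse cash-and-carry (short the stock, invest proceeds at r, pay the dividends, go long the forward).
Profit at T = |F_mkt − F*| = |420.90 − 424.7566| = $3.86 per share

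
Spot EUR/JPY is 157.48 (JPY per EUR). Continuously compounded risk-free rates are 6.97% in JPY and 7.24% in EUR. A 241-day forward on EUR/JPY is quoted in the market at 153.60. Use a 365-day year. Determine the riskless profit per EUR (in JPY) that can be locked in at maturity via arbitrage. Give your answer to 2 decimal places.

3.60 per EUR (in JPY)

Fair forward: F* = S·e^(carry·T), with carry = (r_JPY − r_EUR) = 0.0697 − 0.0724 = -0.0027
F* = 157.48 · e^(-0.0027 × 241/365) = 157.48 · e^-0.001783 = 157.48 × 0.998219 = 157.1995
Market 153.60 < fair 157.1995: forward underpriced → reverse cash-and-carry (short spot, go long the forward).
At maturity, profit = |F_mkt − F*| = |153.60 − 157.1995| = 3.60 per EUR (in JPY)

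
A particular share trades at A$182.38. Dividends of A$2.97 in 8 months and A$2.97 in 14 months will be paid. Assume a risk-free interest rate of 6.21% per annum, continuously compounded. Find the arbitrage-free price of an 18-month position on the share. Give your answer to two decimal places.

PV(dividends) I = 2.97·e^(−0.0621·8/12) + 2.97·e^(−0.0621·14/12)
I = 2.8496 + 2.7624 = 5.6120
F = (S − I)·e^(rT) = (182.38 − 5.6120) · e^(0.0621·18/12)
= 176.7680 · e^0.093150 = 176.7680 × 1.097626 = A$194.03

A$194.03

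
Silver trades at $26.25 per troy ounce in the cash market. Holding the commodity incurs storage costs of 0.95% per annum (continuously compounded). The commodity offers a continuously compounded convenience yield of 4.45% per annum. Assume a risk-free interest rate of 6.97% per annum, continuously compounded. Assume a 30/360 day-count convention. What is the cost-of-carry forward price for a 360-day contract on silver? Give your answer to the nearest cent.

$27.18 per troy ounce

Net carry = r + u − y = 0.0697 + 0.0095 − 0.0445 = 0.0347
F = S·e^((r+u−y)T) = 26.25 · e^(0.0347 × 360/360) = 26.25 · e^0.034700
= 26.25 × 1.035309 = $27.18 per troy ounce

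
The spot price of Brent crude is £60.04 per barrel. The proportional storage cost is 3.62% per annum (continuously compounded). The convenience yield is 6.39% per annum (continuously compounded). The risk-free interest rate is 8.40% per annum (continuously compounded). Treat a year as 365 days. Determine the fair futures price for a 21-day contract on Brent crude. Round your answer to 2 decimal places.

Net carry = r + u − y = 0.0840 + 0.0362 − 0.0639 = 0.0563
F = S·e^((r+u−y)T) = 60.04 · e^(0.0563 × 21/365) = 60.04 · e^0.003239
= 60.04 × 1.003244 = £60.23 per barrel

£60.23 per barrel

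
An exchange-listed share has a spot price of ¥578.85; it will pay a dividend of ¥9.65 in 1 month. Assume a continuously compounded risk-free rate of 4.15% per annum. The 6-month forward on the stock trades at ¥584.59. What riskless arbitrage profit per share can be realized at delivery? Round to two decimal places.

PV(dividends) I = 9.65·e^(−0.0415·1/12) = 9.6167
Fair forward F* = (S − I)·e^(rT) = (578.85 − 9.6167)·e^0.020750 = 569.2333 × 1.020967 = 581.1684
Market ¥584.59 > fair 581.1684: forward overpriced → cash-and-carry (borrow at r, buy the stock and collect the dividends, short the forward).
Profit at T = |F_mkt − F*| = |584.59 − 581.1684| = ¥3.42 per share

¥3.42 per share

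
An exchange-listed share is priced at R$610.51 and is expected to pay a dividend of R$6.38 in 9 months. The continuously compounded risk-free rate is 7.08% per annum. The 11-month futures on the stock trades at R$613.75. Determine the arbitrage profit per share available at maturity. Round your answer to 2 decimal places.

R$31.24 per share

PV(dividends) I = 6.38·e^(−0.0708·9/12) = 6.0501
Fair futures F* = (S − I)·e^(rT) = (610.51 − 6.0501)·e^0.064900 = 604.4599 × 1.067052 = 644.9901
Market R$613.75 < fair 644.9901: forward underpriced → reverse cash-and-carry (short the stock, invest proceeds at r, pay the dividends, go long the forward).
Profit at T = |F_mkt − F*| = |613.75 − 644.9901| = R$31.24 per share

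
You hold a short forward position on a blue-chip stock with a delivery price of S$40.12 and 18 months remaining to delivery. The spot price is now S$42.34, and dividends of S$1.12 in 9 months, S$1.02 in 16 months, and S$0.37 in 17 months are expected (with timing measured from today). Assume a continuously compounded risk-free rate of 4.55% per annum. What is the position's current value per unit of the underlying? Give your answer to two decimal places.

-S$2.48

PV(remaining dividends) I = 1.12·e^(−0.0455·9/12) + 1.02·e^(−0.0455·16/12) + 0.37·e^(−0.0455·17/12) = 2.3893
Current forward F = (S − I)·e^(rT) = (42.34 − 2.3893)·e^(0.0455·18/12) = 39.9507 × 1.070633 = 42.7725
Value (long) = (F − K)·e^(−rT) = (42.7725 − 40.12) × 0.934027 = 2.4775
Short position value = −(long value) = -S$2.48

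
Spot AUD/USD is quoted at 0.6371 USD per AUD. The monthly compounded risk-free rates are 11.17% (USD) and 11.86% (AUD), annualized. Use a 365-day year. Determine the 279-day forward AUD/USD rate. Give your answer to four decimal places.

0.6338

By covered interest parity, F = S · (1+r_USD/12)^(12T) / (1+r_AUD/12)^(12T)
= 0.6371 × 1.088703 / 1.094405 = 0.6371 × 0.994790
F = 0.6338 USD per AUD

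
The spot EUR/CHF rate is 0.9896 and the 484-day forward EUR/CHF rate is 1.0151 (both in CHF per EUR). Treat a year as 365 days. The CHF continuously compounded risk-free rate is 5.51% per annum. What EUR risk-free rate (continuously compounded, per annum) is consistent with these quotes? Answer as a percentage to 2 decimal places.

F = S·e^((r_CHF − r_EUR)T) ⇒ r_EUR = r_CHF − ln(F/S)/T
ln(1.0151/0.9896) = 0.025442; /(484/365) = 0.019187
r_EUR = 0.0551 − 0.019187 = 0.035913
r_EUR = 3.59%

3.59%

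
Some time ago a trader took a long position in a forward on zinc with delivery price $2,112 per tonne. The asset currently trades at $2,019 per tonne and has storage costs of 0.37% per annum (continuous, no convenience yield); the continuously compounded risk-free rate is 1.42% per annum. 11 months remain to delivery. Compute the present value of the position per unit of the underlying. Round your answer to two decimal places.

-$58.83 per tonne

Current fair forward for the remaining 11 months: F = S·e^((r + u)·T), (r + u) = 0.0142 + 0.0037 = 0.0179
F = 2019 · e^(0.0179 × 11/12) = 2019 × 1.01654369 = 2052.4017
Value of long forward = (F − K)·e^(−rT) = (2052.4017 − 2112) · e^(−0.0142·11/12)
= -59.5983 × 0.98706768 = -58.83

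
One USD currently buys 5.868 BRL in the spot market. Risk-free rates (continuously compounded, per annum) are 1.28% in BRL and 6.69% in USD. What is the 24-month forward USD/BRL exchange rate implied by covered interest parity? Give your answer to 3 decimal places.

5.266

F = S·e^((r_BRL − r_USD)T) = 5.868 · e^((0.0128 − 0.0669) × 24/12)
= 5.868 · e^-0.108200 = 5.868 × 0.897448
F = 5.266 BRL per USD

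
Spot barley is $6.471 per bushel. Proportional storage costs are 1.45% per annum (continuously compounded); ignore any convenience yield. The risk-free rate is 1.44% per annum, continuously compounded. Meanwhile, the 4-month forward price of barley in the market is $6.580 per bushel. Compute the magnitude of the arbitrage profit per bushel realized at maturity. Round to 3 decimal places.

$0.046 per bushel

Fair forward: F* = S·e^(carry·T), with carry = (r + u) = 0.0144 + 0.0145 = 0.0289
F* = 6.471 · e^(0.0289 × 4/12) = 6.471 · e^0.009633 = 6.471 × 1.009680 = $6.5336
Market $6.580 > fair $6.5336: forward overpriced → cash-and-carry (buy spot, short the forward).
At maturity, profit = |F_mkt − F*| = |6.580 − 6.5336| = $0.046 per bushel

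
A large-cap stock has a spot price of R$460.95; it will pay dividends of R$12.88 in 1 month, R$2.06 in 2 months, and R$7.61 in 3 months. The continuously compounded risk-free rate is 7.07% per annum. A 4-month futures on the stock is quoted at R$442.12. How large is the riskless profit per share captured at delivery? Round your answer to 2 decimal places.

PV(dividends) I = 12.88·e^(−0.0707·1/12) + 2.06·e^(−0.0707·2/12) + 7.61·e^(−0.0707·3/12) = 22.3169
Fair futures F* = (S − I)·e^(rT) = (460.95 − 22.3169)·e^0.023567 = 438.6331 × 1.023847 = 449.0932
Market R$442.12 < fair 449.0932: forward underpriced → reverse cash-and-carry (short the stock, invest proceeds at r, pay the dividends, go long the forward).
Profit at T = |F_mkt − F*| = |442.12 − 449.0932| = R$6.97 per share

R$6.97 per share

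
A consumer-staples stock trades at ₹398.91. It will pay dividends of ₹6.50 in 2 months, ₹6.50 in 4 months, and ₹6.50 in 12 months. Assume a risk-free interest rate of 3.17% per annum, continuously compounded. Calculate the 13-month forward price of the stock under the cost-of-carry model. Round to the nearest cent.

PV(dividends) I = 6.50·e^(−0.0317·2/12) + 6.50·e^(−0.0317·4/12) + 6.50·e^(−0.0317·12/12)
I = 6.4657 + 6.4317 + 6.2972 = 19.1946
F = (S − I)·e^(rT) = (398.91 − 19.1946) · e^(0.0317·13/12)
= 379.7154 · e^0.034342 = 379.7154 × 1.034938 = ₹392.98

₹392.98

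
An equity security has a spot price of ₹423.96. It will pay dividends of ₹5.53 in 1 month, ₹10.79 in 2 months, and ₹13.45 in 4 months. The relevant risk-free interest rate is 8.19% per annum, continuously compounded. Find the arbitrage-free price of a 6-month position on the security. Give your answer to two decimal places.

PV(dividends) I = 5.53·e^(−0.0819·1/12) + 10.79·e^(−0.0819·2/12) + 13.45·e^(−0.0819·4/12)
I = 5.4924 + 10.6437 + 13.0878 = 29.2239
F = (S − I)·e^(rT) = (423.96 − 29.2239) · e^(0.0819·6/12)
= 394.7361 · e^0.040950 = 394.7361 × 1.041800 = ₹411.24

₹411.24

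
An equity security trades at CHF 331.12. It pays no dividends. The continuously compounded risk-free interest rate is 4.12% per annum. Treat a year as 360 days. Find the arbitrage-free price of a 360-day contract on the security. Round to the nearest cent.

CHF 345.05

F = S·e^(rT) = 331.12 · e^(0.0412 × 360/360)
= 331.12 · e^0.041200 = 331.12 × 1.042060
F = CHF 345.05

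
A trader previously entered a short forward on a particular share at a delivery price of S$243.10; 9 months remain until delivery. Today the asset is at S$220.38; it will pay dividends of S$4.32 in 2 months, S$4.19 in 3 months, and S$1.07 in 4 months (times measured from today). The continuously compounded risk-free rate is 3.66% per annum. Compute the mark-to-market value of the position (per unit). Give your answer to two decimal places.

PV(remaining dividends) I = 4.32·e^(−0.0366·2/12) + 4.19·e^(−0.0366·3/12) + 1.07·e^(−0.0366·4/12) = 9.5026
Current forward F = (S − I)·e^(rT) = (220.38 − 9.5026)·e^(0.0366·9/12) = 210.8774 × 1.027830 = 216.7461
Value (long) = (F − K)·e^(−rT) = (216.7461 − 243.10) × 0.972923 = -25.6403
Short position value = −(long value) = S$25.64

S$25.64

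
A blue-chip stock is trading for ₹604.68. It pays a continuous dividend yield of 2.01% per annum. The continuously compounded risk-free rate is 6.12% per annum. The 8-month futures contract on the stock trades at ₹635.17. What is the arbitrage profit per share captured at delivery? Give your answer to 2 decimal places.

Fair futures: F* = S·e^(carry·T), with carry = (r − q) = 0.0612 − 0.0201 = 0.0411
F* = 604.68 · e^(0.0411 × 8/12) = 604.68 · e^0.027400 = 604.68 × 1.027779 = ₹621.4774
Market ₹635.17 > fair ₹621.4774: forward overpriced → cash-and-carry (buy spot, short the forward).
At maturity, profit = |F_mkt − F*| = |635.17 − 621.4774| = ₹13.69 per share

₹13.69 per share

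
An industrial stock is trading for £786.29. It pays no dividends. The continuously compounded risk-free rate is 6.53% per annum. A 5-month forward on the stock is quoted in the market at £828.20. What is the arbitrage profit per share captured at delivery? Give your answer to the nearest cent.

Fair forward: F* = S·e^(carry·T), with carry = r = 0.0653
F* = 786.29 · e^(0.0653 × 5/12) = 786.29 · e^0.027208 = 786.29 × 1.027582 = £807.9775
Market £828.20 > fair £807.9775: forward overpriced → cash-and-carry (buy spot, short the forward).
At maturity, profit = |F_mkt − F*| = |828.20 − 807.9775| = £20.22 per share

£20.22 per share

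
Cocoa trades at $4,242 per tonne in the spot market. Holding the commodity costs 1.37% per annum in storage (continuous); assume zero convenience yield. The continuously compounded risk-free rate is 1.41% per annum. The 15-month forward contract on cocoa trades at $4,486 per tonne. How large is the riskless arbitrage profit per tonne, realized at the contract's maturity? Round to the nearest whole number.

$94 per tonne

Fair forward: F* = S·e^(carry·T), with carry = (r + u) = 0.0141 + 0.0137 = 0.0278
F* = 4242 · e^(0.0278 × 15/12) = 4242 · e^0.034750 = 4242 × 1.035361 = $4392.0014
Market $4486 > fair $4392.0014: forward overpriced → cash-and-carry (buy spot, short the forward).
At maturity, profit = |F_mkt − F*| = |4486 − 4392.0014| = $94 per tonne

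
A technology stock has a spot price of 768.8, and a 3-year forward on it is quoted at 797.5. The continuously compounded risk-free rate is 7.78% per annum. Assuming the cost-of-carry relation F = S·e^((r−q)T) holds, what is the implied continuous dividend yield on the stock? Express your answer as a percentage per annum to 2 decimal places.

From F = S·e^((r−q)T): (r − q) = ln(F/S)/T
ln(797.5/768.8) = ln(1.037331) = 0.036651
(r − q) = 0.036651 / (3) = 0.012217
q = r − ln(F/S)/T = 0.0778 − 0.012217 = 0.065583
q = 6.56%

6.56%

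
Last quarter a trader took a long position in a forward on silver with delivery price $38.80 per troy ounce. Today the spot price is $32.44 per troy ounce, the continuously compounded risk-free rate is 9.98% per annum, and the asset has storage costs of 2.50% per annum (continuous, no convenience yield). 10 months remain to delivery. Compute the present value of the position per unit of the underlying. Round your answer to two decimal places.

Current fair forward for the remaining 10 months: F = S·e^((r + u)·T), (r + u) = 0.0998 + 0.0250 = 0.1248
F = 32.44 · e^(0.1248 × 10/12) = 32.44 × 1.109600 = 35.9954
Value of long forward = (F − K)·e^(−rT) = (35.9954 − 38.80) · e^(−0.0998·10/12)
= -2.8046 × 0.920198 = -2.58

-$2.58 per troy ounce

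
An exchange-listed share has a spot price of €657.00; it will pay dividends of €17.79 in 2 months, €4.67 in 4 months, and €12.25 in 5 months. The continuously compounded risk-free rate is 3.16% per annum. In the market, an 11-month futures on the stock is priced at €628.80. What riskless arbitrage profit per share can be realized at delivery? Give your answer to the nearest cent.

PV(dividends) I = 17.79·e^(−0.0316·2/12) + 4.67·e^(−0.0316·4/12) + 12.25·e^(−0.0316·5/12) = 34.4074
Fair futures F* = (S − I)·e^(rT) = (657.00 − 34.4074)·e^0.028967 = 622.5926 × 1.029391 = 640.8912
Market €628.80 < fair 640.8912: forward underpriced → reverse cash-and-carry (short the stock, invest proceeds at r, pay the dividends, go long the forward).
Profit at T = |F_mkt − F*| = |628.80 − 640.8912| = €12.09 per share

€12.09 per share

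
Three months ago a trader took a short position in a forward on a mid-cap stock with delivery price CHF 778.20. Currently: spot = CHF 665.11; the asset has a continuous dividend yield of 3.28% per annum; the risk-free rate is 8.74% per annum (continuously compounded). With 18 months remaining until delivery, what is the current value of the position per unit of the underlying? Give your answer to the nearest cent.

CHF 49.40

Current fair forward for the remaining 18 months: F = S·e^((r − q)·T), (r − q) = 0.0874 − 0.0328 = 0.0546
F = 665.11 · e^(0.0546 × 18/12) = 665.11 × 1.085347 = 721.8751
Value of long forward = (F − K)·e^(−rT) = (721.8751 − 778.20) · e^(−0.0874·18/12)
= -56.3249 × 0.877130 = -49.40
Short position value = −(long value) = CHF 49.40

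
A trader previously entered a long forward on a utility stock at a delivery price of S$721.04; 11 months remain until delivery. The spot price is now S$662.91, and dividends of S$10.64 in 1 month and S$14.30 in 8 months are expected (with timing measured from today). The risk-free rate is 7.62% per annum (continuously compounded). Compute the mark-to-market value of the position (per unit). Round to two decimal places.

PV(remaining dividends) I = 10.64·e^(−0.0762·1/12) + 14.30·e^(−0.0762·8/12) = 24.1644
Current forward F = (S − I)·e^(rT) = (662.91 − 24.1644)·e^(0.0762·11/12) = 638.7456 × 1.072347 = 684.9569
Value (long) = (F − K)·e^(−rT) = (684.9569 − 721.04) × 0.932534 = -33.6487
Value = -S$33.65

-S$33.65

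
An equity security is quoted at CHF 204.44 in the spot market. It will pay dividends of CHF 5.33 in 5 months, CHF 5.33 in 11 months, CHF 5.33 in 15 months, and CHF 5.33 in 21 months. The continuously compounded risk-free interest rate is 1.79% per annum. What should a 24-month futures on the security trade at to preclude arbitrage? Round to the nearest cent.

CHF 190.22

PV(dividends) I = 5.33·e^(−0.0179·5/12) + 5.33·e^(−0.0179·11/12) + 5.33·e^(−0.0179·15/12) + 5.33·e^(−0.0179·21/12)
I = 5.2904 + 5.2433 + 5.2121 + 5.1656 = 20.9114
F = (S − I)·e^(rT) = (204.44 − 20.9114) · e^(0.0179·24/12)
= 183.5286 · e^0.035800 = 183.5286 × 1.036449 = CHF 190.22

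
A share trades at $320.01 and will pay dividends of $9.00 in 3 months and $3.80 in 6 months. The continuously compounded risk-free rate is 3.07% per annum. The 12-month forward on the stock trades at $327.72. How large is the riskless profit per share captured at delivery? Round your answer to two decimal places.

PV(dividends) I = 9.00·e^(−0.0307·3/12) + 3.80·e^(−0.0307·6/12) = 12.6733
Fair forward F* = (S − I)·e^(rT) = (320.01 − 12.6733)·e^0.030700 = 307.3367 × 1.031176 = 316.9182
Market $327.72 > fair 316.9182: forward overpriced → cash-and-carry (borrow at r, buy the stock and collect the dividends, short the forward).
Profit at T = |F_mkt − F*| = |327.72 − 316.9182| = $10.80 per share

$10.80 per share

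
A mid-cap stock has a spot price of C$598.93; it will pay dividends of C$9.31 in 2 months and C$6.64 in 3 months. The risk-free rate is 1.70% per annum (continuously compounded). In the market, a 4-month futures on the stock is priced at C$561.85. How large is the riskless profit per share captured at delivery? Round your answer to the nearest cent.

C$24.50 per share

PV(dividends) I = 9.31·e^(−0.0170·2/12) + 6.64·e^(−0.0170·3/12) = 15.8955
Fair futures F* = (S − I)·e^(rT) = (598.93 − 15.8955)·e^0.005667 = 583.0345 × 1.005683 = 586.3479
Market C$561.85 < fair 586.3479: forward underpriced → reverse cash-and-carry (short the stock, invest proceeds at r, pay the dividends, go long the forward).
Profit at T = |F_mkt − F*| = |561.85 − 586.3479| = C$24.50 per share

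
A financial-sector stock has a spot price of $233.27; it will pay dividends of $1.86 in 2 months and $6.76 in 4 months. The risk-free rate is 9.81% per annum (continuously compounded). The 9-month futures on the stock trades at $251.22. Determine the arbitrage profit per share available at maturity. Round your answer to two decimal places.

PV(dividends) I = 1.86·e^(−0.0981·2/12) + 6.76·e^(−0.0981·4/12) = 8.3724
Fair futures F* = (S − I)·e^(rT) = (233.27 − 8.3724)·e^0.073575 = 224.8976 × 1.076349 = 242.0683
Market $251.22 > fair 242.0683: forward overpriced → cash-and-carry (borrow at r, buy the stock and collect the dividends, short the forward).
Profit at T = |F_mkt − F*| = |251.22 − 242.0683| = $9.15 per share

$9.15 per share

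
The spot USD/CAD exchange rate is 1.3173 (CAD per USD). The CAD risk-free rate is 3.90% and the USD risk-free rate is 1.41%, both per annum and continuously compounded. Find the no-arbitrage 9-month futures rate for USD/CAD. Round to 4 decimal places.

F = S·e^((r_CAD − r_USD)T) = 1.3173 · e^((0.0390 − 0.0141) × 9/12)
= 1.3173 · e^0.018675 = 1.3173 × 1.018850
F = 1.3421 CAD per USD

1.3421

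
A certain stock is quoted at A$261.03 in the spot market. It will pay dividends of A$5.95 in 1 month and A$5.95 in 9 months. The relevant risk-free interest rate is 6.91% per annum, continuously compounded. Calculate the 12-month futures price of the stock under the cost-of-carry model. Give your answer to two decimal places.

PV(dividends) I = 5.95·e^(−0.0691·1/12) + 5.95·e^(−0.0691·9/12)
I = 5.9158 + 5.6495 = 11.5653
F = (S − I)·e^(rT) = (261.03 − 11.5653) · e^(0.0691·12/12)
= 249.4647 · e^0.069100 = 249.4647 × 1.071543 = A$267.31

A$267.31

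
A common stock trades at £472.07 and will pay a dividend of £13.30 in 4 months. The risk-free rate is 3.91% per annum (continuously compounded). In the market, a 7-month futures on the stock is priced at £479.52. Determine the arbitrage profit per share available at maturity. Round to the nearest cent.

£9.99 per share

PV(dividends) I = 13.30·e^(−0.0391·4/12) = 13.1278
Fair futures F* = (S − I)·e^(rT) = (472.07 − 13.1278)·e^0.022808 = 458.9422 × 1.023070 = 469.5300
Market £479.52 > fair 469.5300: forward overpriced → cash-and-carry (borrow at r, buy the stock and collect the dividends, short the forward).
Profit at T = |F_mkt − F*| = |479.52 − 469.5300| = £9.99 per share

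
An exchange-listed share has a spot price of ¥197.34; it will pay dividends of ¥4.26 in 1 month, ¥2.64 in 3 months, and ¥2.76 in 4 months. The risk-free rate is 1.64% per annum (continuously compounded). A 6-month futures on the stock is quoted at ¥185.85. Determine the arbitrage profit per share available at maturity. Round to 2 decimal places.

¥3.41 per share

PV(dividends) I = 4.26·e^(−0.0164·1/12) + 2.64·e^(−0.0164·3/12) + 2.76·e^(−0.0164·4/12) = 9.6283
Fair futures F* = (S − I)·e^(rT) = (197.34 − 9.6283)·e^0.008200 = 187.7117 × 1.008234 = 189.2573
Market ¥185.85 < fair 189.2573: forward underpriced → reverse cash-and-carry (short the stock, invest proceeds at r, pay the dividends, go long the forward).
Profit at T = |F_mkt − F*| = |185.85 − 189.2573| = ¥3.41 per share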